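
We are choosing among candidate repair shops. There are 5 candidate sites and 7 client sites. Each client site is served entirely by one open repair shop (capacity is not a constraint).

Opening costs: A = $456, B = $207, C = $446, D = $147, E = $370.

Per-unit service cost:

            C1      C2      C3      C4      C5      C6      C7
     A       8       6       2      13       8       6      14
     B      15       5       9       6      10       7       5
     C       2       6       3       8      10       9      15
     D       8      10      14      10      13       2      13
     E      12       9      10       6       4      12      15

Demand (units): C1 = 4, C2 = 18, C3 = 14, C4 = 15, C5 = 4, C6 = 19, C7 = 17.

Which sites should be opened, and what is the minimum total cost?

Open B only; minimum total cost 831.

For any fixed open set, each client site goes to its cheapest open site; total = fixed + service.
{B}: C1→B 15·4=60, C2→B 5·18=90, C3→B 9·14=126, C4→B 6·15=90, C5→B 10·4=40, C6→B 7·19=133, C7→B 5·17=85. Service 624; fixed 207; total 831.
{B, D}: C1→D 8·4=32, C2→B 5·18=90, C3→B 9·14=126, C4→B 6·15=90, C5→B 10·4=40, C6→D 2·19=38, C7→B 5·17=85. Service 501; fixed 354; total 855.
{D}: C1→D 8·4=32, C2→D 10·18=180, C3→D 14·14=196, C4→D 10·15=150, C5→D 13·4=52, C6→D 2·19=38, C7→D 13·17=221. Service 869; fixed 147; total 1016.
{A, B, C, D, E}: service 355 + fixed 1626 = 1981
No other subset beats 831.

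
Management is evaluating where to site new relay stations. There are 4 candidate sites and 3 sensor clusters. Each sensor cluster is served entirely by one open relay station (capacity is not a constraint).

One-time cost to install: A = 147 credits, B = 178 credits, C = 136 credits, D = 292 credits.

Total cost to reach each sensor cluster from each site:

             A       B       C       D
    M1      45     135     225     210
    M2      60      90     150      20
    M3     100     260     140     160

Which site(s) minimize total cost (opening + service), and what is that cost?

For any fixed open set, each sensor cluster goes to its cheapest open site; total = fixed + service.
{A}: M1→A 45, M2→A 60, M3→A 100. Service 205; fixed 147; total 352.
{A, C}: M1→A 45, M2→A 60, M3→A 100. Service 205; fixed 283; total 488.
{A, B}: service 205 + fixed 325 = 530
{A, B, C, D}: M1→A 45, M2→D 20, M3→A 100. Service 165; fixed 753; total 918.
No other subset beats 352.

Open A only; minimum total cost 352.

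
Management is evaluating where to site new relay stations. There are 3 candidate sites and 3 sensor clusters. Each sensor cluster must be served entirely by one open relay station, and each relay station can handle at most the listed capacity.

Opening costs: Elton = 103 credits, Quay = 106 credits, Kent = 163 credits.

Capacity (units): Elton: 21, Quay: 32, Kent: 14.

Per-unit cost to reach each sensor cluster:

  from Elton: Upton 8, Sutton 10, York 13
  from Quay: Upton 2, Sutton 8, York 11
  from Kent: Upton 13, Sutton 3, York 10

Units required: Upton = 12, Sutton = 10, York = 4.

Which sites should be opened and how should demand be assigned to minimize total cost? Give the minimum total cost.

Minimum total cost: 254

Open {Quay}: Upton→Quay 2·12=24, Sutton→Quay 8·10=80, York→Quay 11·4=44.
Loads: Quay carries 26/32. Service 148; fixed 106; total 254.
Next best feasible plan costs 357.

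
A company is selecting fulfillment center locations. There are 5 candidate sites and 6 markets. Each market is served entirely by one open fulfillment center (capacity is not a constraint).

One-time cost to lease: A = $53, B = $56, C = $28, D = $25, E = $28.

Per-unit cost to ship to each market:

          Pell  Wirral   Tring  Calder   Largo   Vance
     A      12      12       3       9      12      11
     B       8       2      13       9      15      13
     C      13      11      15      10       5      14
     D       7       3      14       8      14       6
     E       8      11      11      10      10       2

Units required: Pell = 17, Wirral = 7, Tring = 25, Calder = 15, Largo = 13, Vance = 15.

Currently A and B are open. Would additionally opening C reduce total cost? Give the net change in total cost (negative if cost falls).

Yes — net change −63 (cost falls by 63).

Current service cost with {A, B}: 681.
Adding C: each market re-picks its cheapest; new service cost 590, saving 91.
Extra fixed cost: 28. Net change = 28 − 91 = -63.
(Totals: 790 → 727.)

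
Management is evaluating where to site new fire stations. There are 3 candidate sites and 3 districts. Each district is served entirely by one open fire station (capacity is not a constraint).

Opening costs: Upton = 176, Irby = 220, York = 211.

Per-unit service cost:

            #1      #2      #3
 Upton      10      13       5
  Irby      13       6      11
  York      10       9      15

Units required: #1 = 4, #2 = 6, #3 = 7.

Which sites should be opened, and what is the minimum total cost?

For any fixed open set, each district goes to its cheapest open site; total = fixed + service.
{Upton}: #1→Upton 10·4=40, #2→Upton 13·6=78, #3→Upton 5·7=35. Service 153; fixed 176; total 329.
{Irby}: service 165 + fixed 220 = 385
{York}: service 199 + fixed 211 = 410
{Upton, Irby, York}: #1→Upton 10·4=40, #2→Irby 6·6=36, #3→Upton 5·7=35. Service 111; fixed 607; total 718.
No other subset beats 329.

Open Upton only; minimum total cost 329.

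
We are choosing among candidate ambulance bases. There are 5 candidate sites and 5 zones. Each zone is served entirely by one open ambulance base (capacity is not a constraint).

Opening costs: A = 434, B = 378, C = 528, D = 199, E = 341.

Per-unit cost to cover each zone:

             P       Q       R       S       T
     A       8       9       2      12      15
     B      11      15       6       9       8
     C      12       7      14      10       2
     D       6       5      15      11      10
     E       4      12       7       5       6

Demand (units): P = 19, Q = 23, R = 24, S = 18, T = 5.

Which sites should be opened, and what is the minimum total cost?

Open E only; minimum total cost 981.

For any fixed open set, each zone goes to its cheapest open site; total = fixed + service.
{E}: P→E 4·19=76, Q→E 12·23=276, R→E 7·24=168, S→E 5·18=90, T→E 6·5=30. Service 640; fixed 341; total 981.
{D, E}: P→E 4·19=76, Q→D 5·23=115, R→E 7·24=168, S→E 5·18=90, T→E 6·5=30. Service 479; fixed 540; total 1019.
{D}: service 837 + fixed 199 = 1036
{A, B, C, D, E}: service 339 + fixed 1880 = 2219
No other subset beats 981.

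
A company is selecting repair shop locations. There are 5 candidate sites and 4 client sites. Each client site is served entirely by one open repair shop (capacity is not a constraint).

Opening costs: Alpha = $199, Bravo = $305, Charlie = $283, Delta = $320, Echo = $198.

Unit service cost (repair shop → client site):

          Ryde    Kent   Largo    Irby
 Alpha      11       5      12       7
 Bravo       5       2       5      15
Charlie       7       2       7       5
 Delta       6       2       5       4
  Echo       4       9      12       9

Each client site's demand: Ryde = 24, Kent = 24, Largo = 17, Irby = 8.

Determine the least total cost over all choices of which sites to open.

For any fixed open set, each client site goes to its cheapest open site; total = fixed + service.
{Delta}: Ryde→Delta 6·24=144, Kent→Delta 2·24=48, Largo→Delta 5·17=85, Irby→Delta 4·8=32. Service 309; fixed 320; total 629.
{Charlie}: service 375 + fixed 283 = 658
{Bravo}: Ryde→Bravo 5·24=120, Kent→Bravo 2·24=48, Largo→Bravo 5·17=85, Irby→Bravo 15·8=120. Service 373; fixed 305; total 678.
{Alpha, Bravo, Charlie, Delta, Echo}: service 261 + fixed 1305 = 1566
No other subset beats 629.

Minimum total cost: 629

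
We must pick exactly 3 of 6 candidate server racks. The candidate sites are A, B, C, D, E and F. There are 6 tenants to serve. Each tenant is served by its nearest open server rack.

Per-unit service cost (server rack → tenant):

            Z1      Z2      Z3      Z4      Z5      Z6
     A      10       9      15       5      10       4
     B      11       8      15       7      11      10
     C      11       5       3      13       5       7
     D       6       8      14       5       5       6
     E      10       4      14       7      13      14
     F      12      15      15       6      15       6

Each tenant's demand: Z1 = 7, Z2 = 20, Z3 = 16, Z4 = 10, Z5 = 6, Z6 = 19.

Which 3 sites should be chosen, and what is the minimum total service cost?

Choose A, C and D; total service cost 346.

With exactly 3 open, each tenant uses its cheapest among the chosen.
{A, C, D}: Z1→D 6·7=42, Z2→C 5·20=100, Z3→C 3·16=48, Z4→A 5·10=50, Z5→C 5·6=30, Z6→A 4·19=76. Service cost 346.
{A, C, E}: service cost 354
{C, D, E}: service cost 364
Among all 20 size-3 choices, {A, C, D} is lowest.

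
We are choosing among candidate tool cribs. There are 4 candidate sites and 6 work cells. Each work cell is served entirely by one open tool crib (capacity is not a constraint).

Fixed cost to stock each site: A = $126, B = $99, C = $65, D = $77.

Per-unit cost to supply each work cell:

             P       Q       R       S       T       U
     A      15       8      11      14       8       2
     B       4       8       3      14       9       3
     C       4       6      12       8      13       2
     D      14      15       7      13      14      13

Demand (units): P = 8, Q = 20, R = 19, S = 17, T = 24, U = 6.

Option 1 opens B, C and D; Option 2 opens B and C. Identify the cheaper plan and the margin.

Option 1: {B, C, D}: P→B 4·8=32, Q→C 6·20=120, R→B 3·19=57, S→C 8·17=136, T→B 9·24=216, U→C 2·6=12. Service 573; fixed 241; total 814.
Option 2: {B, C}: P→B 4·8=32, Q→C 6·20=120, R→B 3·19=57, S→C 8·17=136, T→B 9·24=216, U→C 2·6=12. Service 573; fixed 164; total 737.
Difference: |814 − 737| = 77.

Option 2 is cheaper by 77.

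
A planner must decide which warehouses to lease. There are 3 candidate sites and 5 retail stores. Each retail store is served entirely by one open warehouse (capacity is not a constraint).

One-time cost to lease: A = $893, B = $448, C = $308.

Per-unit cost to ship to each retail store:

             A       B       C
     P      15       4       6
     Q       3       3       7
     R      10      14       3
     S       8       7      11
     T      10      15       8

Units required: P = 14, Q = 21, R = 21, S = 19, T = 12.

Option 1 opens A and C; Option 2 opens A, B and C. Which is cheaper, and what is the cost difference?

Option 1: {A, C}: P→C 6·14=84, Q→A 3·21=63, R→C 3·21=63, S→A 8·19=152, T→C 8·12=96. Service 458; fixed 1201; total 1659.
Option 2: {A, B, C}: P→B 4·14=56, Q→A 3·21=63, R→C 3·21=63, S→B 7·19=133, T→C 8·12=96. Service 411; fixed 1649; total 2060.
Difference: |1659 − 2060| = 401.

Option 1 is cheaper by 401.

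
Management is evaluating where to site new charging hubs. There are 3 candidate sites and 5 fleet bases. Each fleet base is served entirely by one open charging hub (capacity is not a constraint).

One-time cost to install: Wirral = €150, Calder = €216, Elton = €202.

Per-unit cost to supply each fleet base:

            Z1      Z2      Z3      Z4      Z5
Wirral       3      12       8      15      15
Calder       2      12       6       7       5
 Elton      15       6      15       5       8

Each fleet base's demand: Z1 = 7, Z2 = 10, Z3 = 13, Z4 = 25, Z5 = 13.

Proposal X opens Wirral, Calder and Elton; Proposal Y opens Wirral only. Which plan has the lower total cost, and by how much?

Proposal X: {Wirral, Calder, Elton}: Z1→Calder 2·7=14, Z2→Elton 6·10=60, Z3→Calder 6·13=78, Z4→Elton 5·25=125, Z5→Calder 5·13=65. Service 342; fixed 568; total 910.
Proposal Y: {Wirral}: Z1→Wirral 3·7=21, Z2→Wirral 12·10=120, Z3→Wirral 8·13=104, Z4→Wirral 15·25=375, Z5→Wirral 15·13=195. Service 815; fixed 150; total 965.
Difference: |910 − 965| = 55.

Proposal X is cheaper by 55.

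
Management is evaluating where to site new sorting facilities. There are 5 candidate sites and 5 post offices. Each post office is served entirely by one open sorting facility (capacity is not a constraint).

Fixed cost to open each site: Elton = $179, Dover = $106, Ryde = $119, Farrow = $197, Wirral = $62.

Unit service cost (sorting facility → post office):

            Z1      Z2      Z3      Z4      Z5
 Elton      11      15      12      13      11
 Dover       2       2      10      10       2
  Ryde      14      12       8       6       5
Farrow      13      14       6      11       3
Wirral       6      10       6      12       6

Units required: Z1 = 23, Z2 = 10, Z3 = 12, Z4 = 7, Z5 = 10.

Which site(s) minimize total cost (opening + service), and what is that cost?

Open Dover only; minimum total cost 382.

For any fixed open set, each post office goes to its cheapest open site; total = fixed + service.
{Dover}: Z1→Dover 2·23=46, Z2→Dover 2·10=20, Z3→Dover 10·12=120, Z4→Dover 10·7=70, Z5→Dover 2·10=20. Service 276; fixed 106; total 382.
{Dover, Wirral}: service 228 + fixed 168 = 396
{Dover, Ryde}: Z1→Dover 2·23=46, Z2→Dover 2·10=20, Z3→Ryde 8·12=96, Z4→Ryde 6·7=42, Z5→Dover 2·10=20. Service 224; fixed 225; total 449.
{Elton, Dover, Ryde, Farrow, Wirral}: service 200 + fixed 663 = 863
No other subset beats 382.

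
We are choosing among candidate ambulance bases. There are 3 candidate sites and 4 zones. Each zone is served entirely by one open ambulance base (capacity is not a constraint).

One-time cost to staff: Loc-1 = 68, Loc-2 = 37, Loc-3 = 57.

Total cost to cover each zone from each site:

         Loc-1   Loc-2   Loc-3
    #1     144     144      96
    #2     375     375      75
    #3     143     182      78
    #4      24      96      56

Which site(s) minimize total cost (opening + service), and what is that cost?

Open Loc-3 only; minimum total cost 362.

For any fixed open set, each zone goes to its cheapest open site; total = fixed + service.
{Loc-3}: #1→Loc-3 96, #2→Loc-3 75, #3→Loc-3 78, #4→Loc-3 56. Service 305; fixed 57; total 362.
{Loc-1, Loc-3}: service 273 + fixed 125 = 398
{Loc-2, Loc-3}: #1→Loc-3 96, #2→Loc-3 75, #3→Loc-3 78, #4→Loc-3 56. Service 305; fixed 94; total 399.
{Loc-1, Loc-2, Loc-3}: #1→Loc-3 96, #2→Loc-3 75, #3→Loc-3 78, #4→Loc-1 24. Service 273; fixed 162; total 435.
No other subset beats 362.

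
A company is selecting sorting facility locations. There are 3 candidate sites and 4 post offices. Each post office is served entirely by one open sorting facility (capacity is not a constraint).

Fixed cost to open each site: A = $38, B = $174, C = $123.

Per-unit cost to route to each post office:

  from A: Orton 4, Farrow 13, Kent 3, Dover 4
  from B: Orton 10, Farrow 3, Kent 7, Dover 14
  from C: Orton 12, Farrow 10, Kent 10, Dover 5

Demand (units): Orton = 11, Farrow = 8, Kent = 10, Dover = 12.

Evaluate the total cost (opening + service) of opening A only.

Total cost: 264

Each post office is assigned to its cheapest site among the open ones.
{A}: Orton→A 4·11=44, Farrow→A 13·8=104, Kent→A 3·10=30, Dover→A 4·12=48. Service 226; fixed 38; total 264.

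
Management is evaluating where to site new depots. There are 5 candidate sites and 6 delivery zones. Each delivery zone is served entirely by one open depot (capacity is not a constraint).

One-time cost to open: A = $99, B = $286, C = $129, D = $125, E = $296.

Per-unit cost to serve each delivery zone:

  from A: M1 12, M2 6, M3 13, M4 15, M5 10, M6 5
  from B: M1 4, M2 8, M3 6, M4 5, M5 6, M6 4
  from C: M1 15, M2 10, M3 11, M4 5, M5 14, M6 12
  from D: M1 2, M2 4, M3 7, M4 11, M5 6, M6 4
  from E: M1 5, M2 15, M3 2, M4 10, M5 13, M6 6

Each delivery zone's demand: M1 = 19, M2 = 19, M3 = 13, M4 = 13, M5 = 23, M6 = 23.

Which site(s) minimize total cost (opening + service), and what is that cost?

Open D only; minimum total cost 703.

For any fixed open set, each delivery zone goes to its cheapest open site; total = fixed + service.
{D}: M1→D 2·19=38, M2→D 4·19=76, M3→D 7·13=91, M4→D 11·13=143, M5→D 6·23=138, M6→D 4·23=92. Service 578; fixed 125; total 703.
{C, D}: service 500 + fixed 254 = 754
{A, D}: service 578 + fixed 224 = 802
{A, B, C, D, E}: M1→D 2·19=38, M2→D 4·19=76, M3→E 2·13=26, M4→B 5·13=65, M5→B 6·23=138, M6→B 4·23=92. Service 435; fixed 935; total 1370.
No other subset beats 703.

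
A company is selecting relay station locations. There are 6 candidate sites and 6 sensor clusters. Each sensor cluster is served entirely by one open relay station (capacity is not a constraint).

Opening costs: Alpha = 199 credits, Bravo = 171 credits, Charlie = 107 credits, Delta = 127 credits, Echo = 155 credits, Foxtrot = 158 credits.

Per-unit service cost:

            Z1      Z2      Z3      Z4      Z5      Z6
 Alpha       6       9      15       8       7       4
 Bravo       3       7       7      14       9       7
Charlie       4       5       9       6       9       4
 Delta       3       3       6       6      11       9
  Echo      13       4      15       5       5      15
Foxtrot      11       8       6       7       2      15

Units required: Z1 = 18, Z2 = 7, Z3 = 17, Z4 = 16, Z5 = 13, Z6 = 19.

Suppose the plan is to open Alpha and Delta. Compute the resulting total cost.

Each sensor cluster is assigned to its cheapest site among the open ones.
{Alpha, Delta}: Z1→Delta 3·18=54, Z2→Delta 3·7=21, Z3→Delta 6·17=102, Z4→Delta 6·16=96, Z5→Alpha 7·13=91, Z6→Alpha 4·19=76. Service 440; fixed 326; total 766.

Total cost: 766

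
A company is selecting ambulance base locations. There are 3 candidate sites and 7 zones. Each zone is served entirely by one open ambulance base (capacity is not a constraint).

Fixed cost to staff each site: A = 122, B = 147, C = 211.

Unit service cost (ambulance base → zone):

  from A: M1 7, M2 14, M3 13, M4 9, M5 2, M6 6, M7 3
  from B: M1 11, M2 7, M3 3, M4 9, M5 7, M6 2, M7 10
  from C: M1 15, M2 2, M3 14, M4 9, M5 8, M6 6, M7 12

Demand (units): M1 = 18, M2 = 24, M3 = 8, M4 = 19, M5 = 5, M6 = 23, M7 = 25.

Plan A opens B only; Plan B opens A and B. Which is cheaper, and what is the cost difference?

Plan A: {B}: M1→B 11·18=198, M2→B 7·24=168, M3→B 3·8=24, M4→B 9·19=171, M5→B 7·5=35, M6→B 2·23=46, M7→B 10·25=250. Service 892; fixed 147; total 1039.
Plan B: {A, B}: M1→A 7·18=126, M2→B 7·24=168, M3→B 3·8=24, M4→A 9·19=171, M5→A 2·5=10, M6→B 2·23=46, M7→A 3·25=75. Service 620; fixed 269; total 889.
Difference: |1039 − 889| = 150.

Plan B is cheaper by 150.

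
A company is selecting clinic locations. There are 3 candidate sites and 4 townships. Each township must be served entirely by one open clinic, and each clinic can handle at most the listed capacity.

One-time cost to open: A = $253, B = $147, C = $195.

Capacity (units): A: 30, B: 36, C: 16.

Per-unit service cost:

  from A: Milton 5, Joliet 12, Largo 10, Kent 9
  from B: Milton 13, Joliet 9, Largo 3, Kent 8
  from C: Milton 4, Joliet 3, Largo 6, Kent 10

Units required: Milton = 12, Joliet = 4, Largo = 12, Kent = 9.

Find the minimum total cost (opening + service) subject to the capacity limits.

Open {B, C}: Milton→C 4·12=48, Joliet→C 3·4=12, Largo→B 3·12=36, Kent→B 8·9=72.
Loads: B carries 21/36, C carries 16/16. Service 168; fixed 342; total 510.
Next best feasible plan costs 534.

Minimum total cost: 510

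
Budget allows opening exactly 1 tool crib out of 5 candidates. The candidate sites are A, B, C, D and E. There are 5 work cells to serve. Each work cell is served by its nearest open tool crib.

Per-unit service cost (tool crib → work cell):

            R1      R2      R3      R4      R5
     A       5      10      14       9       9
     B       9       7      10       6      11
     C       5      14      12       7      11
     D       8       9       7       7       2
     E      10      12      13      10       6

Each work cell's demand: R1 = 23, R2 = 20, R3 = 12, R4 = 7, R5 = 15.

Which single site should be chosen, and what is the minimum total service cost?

With exactly 1 open, each work cell uses its cheapest among the chosen.
{D}: R1→D 8·23=184, R2→D 9·20=180, R3→D 7·12=84, R4→D 7·7=49, R5→D 2·15=30. Service cost 527.
{B}: service cost 674
{A}: service cost 681
Among all 5 size-1 choices, {D} is lowest.

Choose D only; total service cost 527.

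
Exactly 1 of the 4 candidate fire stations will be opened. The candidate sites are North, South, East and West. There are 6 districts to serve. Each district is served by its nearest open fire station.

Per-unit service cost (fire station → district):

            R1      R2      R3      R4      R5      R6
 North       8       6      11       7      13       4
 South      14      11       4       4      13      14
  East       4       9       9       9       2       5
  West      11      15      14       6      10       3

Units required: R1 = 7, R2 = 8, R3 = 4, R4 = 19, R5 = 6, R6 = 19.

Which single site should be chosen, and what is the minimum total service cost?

Choose East only; total service cost 414.

With exactly 1 open, each district uses its cheapest among the chosen.
{East}: R1→East 4·7=28, R2→East 9·8=72, R3→East 9·4=36, R4→East 9·19=171, R5→East 2·6=12, R6→East 5·19=95. Service cost 414.
{North}: service cost 435
{West}: service cost 484
Among all 4 size-1 choices, {East} is lowest.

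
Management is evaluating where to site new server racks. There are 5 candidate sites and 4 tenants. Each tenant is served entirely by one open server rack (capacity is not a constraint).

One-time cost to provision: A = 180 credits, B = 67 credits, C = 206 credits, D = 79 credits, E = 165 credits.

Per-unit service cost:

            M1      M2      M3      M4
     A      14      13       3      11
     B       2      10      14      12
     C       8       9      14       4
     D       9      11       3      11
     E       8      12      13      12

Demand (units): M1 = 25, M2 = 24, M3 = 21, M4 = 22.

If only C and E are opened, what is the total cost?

Each tenant is assigned to its cheapest site among the open ones.
{C, E}: M1→C 8·25=200, M2→C 9·24=216, M3→E 13·21=273, M4→C 4·22=88. Service 777; fixed 371; total 1148.

Total cost: 1148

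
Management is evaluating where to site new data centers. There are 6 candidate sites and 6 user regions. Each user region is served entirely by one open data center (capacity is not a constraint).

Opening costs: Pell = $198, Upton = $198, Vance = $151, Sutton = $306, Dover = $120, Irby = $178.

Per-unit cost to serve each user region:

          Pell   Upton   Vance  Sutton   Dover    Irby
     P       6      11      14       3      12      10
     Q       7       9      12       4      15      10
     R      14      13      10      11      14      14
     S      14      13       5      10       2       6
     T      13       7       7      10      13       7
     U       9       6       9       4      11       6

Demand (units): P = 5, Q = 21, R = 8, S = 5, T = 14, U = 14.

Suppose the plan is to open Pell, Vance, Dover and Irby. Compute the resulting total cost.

Total cost: 1096

Each user region is assigned to its cheapest site among the open ones.
{Pell, Vance, Dover, Irby}: P→Pell 6·5=30, Q→Pell 7·21=147, R→Vance 10·8=80, S→Dover 2·5=10, T→Vance 7·14=98, U→Irby 6·14=84. Service 449; fixed 647; total 1096.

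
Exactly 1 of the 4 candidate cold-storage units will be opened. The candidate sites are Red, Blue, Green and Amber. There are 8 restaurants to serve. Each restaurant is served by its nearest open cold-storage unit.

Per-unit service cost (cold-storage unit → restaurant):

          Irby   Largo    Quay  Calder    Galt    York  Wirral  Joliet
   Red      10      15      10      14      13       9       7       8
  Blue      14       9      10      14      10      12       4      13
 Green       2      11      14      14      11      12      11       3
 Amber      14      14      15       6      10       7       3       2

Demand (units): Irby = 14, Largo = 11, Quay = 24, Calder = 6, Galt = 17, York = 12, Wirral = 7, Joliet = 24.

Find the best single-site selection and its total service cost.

Choose Green only; total service cost 1049.

With exactly 1 open, each restaurant uses its cheapest among the chosen.
{Green}: Irby→Green 2·14=28, Largo→Green 11·11=121, Quay→Green 14·24=336, Calder→Green 14·6=84, Galt→Green 11·17=187, York→Green 12·12=144, Wirral→Green 11·7=77, Joliet→Green 3·24=72. Service cost 1049.
{Amber}: service cost 1069
{Red}: service cost 1199
Among all 4 size-1 choices, {Green} is lowest.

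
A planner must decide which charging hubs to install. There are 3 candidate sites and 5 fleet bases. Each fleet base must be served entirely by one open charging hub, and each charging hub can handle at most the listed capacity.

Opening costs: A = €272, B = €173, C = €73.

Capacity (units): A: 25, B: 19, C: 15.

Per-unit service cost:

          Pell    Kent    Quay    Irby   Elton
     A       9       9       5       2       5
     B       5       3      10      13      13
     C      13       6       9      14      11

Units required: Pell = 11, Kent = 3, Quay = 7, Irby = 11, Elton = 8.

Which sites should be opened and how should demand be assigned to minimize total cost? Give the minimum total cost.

Open {A, C}: Pell→A 9·11=99, Kent→A 9·3=27, Quay→C 9·7=63, Irby→A 2·11=22, Elton→C 11·8=88.
Loads: A carries 25/25, C carries 15/15. Service 299; fixed 345; total 644.
Next best feasible plan costs 659.

Minimum total cost: 644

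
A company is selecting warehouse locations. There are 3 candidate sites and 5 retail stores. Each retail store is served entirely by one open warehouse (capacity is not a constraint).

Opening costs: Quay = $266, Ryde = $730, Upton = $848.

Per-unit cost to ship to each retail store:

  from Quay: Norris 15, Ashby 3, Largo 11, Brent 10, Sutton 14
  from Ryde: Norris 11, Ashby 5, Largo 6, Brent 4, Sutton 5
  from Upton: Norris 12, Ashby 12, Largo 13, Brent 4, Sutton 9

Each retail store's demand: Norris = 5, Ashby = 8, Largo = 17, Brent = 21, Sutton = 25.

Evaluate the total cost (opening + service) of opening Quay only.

Each retail store is assigned to its cheapest site among the open ones.
{Quay}: Norris→Quay 15·5=75, Ashby→Quay 3·8=24, Largo→Quay 11·17=187, Brent→Quay 10·21=210, Sutton→Quay 14·25=350. Service 846; fixed 266; total 1112.

Total cost: 1112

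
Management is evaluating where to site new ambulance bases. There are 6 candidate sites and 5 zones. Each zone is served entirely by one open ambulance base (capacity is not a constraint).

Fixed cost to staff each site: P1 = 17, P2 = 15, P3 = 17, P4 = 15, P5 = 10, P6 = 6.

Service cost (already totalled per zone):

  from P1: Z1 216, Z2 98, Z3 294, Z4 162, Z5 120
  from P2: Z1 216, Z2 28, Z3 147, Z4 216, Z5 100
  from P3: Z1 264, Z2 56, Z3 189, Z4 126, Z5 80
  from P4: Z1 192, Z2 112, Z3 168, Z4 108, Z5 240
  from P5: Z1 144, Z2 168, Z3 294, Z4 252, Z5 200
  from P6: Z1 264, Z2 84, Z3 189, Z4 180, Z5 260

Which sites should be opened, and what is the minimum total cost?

For any fixed open set, each zone goes to its cheapest open site; total = fixed + service.
{P2, P3, P4, P5}: Z1→P5 144, Z2→P2 28, Z3→P2 147, Z4→P4 108, Z5→P3 80. Service 507; fixed 57; total 564.
{P2, P3, P5}: service 525 + fixed 42 = 567
{P2, P4, P5}: service 527 + fixed 40 = 567
{P1, P2, P3, P4, P5, P6}: service 507 + fixed 80 = 587
No other subset beats 564.

Open P2, P3, P4 and P5; minimum total cost 564.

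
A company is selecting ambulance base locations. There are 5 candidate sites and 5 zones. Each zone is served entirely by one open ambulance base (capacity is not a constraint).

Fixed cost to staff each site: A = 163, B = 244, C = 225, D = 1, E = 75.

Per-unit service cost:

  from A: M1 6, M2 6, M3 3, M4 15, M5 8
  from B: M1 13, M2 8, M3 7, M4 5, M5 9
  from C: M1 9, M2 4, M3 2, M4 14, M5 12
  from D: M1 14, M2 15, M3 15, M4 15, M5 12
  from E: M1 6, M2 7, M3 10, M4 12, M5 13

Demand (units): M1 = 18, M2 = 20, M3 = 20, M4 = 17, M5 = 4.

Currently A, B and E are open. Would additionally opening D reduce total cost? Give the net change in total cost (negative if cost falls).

No — net change +1 (cost rises by 1).

Current service cost with {A, B, E}: 405.
Adding D: each zone re-picks its cheapest; new service cost 405, saving 0.
Extra fixed cost: 1. Net change = 1 − 0 = 1.
(Totals: 887 → 888.)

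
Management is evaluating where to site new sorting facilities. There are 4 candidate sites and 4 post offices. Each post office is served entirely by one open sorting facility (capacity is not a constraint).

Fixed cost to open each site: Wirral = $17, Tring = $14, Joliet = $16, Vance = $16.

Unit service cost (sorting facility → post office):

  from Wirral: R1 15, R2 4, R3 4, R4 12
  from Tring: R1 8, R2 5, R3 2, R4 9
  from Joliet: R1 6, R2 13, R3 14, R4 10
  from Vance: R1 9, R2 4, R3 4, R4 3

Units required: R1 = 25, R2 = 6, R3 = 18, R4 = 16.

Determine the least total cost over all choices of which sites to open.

For any fixed open set, each post office goes to its cheapest open site; total = fixed + service.
{Tring, Joliet, Vance}: R1→Joliet 6·25=150, R2→Vance 4·6=24, R3→Tring 2·18=36, R4→Vance 3·16=48. Service 258; fixed 46; total 304.
{Wirral, Tring, Joliet, Vance}: service 258 + fixed 63 = 321
{Joliet, Vance}: R1→Joliet 6·25=150, R2→Vance 4·6=24, R3→Vance 4·18=72, R4→Vance 3·16=48. Service 294; fixed 32; total 326.
{Tring}: service 410 + fixed 14 = 424
No other subset beats 304.

Minimum total cost: 304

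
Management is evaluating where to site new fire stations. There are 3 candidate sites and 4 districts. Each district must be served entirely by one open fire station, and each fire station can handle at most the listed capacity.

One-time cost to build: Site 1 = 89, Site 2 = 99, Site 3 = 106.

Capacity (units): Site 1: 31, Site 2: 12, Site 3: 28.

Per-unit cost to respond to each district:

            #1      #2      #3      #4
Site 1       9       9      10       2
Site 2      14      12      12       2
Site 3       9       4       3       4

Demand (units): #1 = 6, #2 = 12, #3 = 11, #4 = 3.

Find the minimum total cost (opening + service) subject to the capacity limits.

Minimum total cost: 336

Open {Site 1, Site 3}: #1→Site 1 9·6=54, #2→Site 3 4·12=48, #3→Site 3 3·11=33, #4→Site 1 2·3=6.
Loads: Site 1 carries 9/31, Site 3 carries 23/28. Service 141; fixed 195; total 336.
Next best feasible plan costs 342.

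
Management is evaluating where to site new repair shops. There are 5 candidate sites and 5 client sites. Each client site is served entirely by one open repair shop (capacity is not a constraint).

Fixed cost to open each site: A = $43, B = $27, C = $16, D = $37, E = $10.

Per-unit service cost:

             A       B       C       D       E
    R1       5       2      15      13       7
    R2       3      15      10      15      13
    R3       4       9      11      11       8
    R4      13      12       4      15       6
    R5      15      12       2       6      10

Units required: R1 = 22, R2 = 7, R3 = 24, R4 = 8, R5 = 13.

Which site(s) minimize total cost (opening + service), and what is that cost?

For any fixed open set, each client site goes to its cheapest open site; total = fixed + service.
{A, B, C}: R1→B 2·22=44, R2→A 3·7=21, R3→A 4·24=96, R4→C 4·8=32, R5→C 2·13=26. Service 219; fixed 86; total 305.
{A, B, C, E}: R1→B 2·22=44, R2→A 3·7=21, R3→A 4·24=96, R4→C 4·8=32, R5→C 2·13=26. Service 219; fixed 96; total 315.
{A, B, C, D}: service 219 + fixed 123 = 342
{A, B, C, D, E}: service 219 + fixed 133 = 352
No other subset beats 305.

Open A, B and C; minimum total cost 305.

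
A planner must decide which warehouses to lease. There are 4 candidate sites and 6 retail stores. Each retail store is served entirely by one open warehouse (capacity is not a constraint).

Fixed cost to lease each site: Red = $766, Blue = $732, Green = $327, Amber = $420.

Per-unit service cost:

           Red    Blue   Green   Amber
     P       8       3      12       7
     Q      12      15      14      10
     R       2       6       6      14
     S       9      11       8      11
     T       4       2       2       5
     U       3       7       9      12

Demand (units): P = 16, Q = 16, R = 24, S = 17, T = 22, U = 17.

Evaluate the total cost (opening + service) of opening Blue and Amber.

Each retail store is assigned to its cheapest site among the open ones.
{Blue, Amber}: P→Blue 3·16=48, Q→Amber 10·16=160, R→Blue 6·24=144, S→Blue 11·17=187, T→Blue 2·22=44, U→Blue 7·17=119. Service 702; fixed 1152; total 1854.

Total cost: 1854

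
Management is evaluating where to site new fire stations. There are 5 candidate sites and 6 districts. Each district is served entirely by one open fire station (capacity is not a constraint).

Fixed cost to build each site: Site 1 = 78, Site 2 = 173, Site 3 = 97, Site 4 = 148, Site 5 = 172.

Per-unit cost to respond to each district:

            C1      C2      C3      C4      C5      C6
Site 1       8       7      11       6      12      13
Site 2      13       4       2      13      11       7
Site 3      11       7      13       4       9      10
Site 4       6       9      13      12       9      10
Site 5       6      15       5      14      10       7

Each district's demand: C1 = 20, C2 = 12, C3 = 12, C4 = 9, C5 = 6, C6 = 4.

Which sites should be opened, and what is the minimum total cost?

Open Site 1 and Site 2; minimum total cost 631.

For any fixed open set, each district goes to its cheapest open site; total = fixed + service.
{Site 1, Site 2}: C1→Site 1 8·20=160, C2→Site 2 4·12=48, C3→Site 2 2·12=24, C4→Site 1 6·9=54, C5→Site 2 11·6=66, C6→Site 2 7·4=28. Service 380; fixed 251; total 631.
{Site 1}: service 554 + fixed 78 = 632
{Site 3, Site 5}: C1→Site 5 6·20=120, C2→Site 3 7·12=84, C3→Site 5 5·12=60, C4→Site 3 4·9=36, C5→Site 3 9·6=54, C6→Site 5 7·4=28. Service 382; fixed 269; total 651.
{Site 1, Site 2, Site 3, Site 4, Site 5}: C1→Site 4 6·20=120, C2→Site 2 4·12=48, C3→Site 2 2·12=24, C4→Site 3 4·9=36, C5→Site 3 9·6=54, C6→Site 2 7·4=28. Service 310; fixed 668; total 978.
No other subset beats 631.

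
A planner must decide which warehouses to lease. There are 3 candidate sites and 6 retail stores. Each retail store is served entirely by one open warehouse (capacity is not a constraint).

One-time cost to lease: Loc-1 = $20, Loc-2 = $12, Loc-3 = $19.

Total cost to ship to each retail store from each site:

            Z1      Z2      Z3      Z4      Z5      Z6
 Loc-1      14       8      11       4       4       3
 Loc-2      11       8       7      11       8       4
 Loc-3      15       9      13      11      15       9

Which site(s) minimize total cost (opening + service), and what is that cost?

For any fixed open set, each retail store goes to its cheapest open site; total = fixed + service.
{Loc-2}: Z1→Loc-2 11, Z2→Loc-2 8, Z3→Loc-2 7, Z4→Loc-2 11, Z5→Loc-2 8, Z6→Loc-2 4. Service 49; fixed 12; total 61.
{Loc-1}: service 44 + fixed 20 = 64
{Loc-1, Loc-2}: service 37 + fixed 32 = 69
{Loc-1, Loc-2, Loc-3}: service 37 + fixed 51 = 88
No other subset beats 61.

Open Loc-2 only; minimum total cost 61.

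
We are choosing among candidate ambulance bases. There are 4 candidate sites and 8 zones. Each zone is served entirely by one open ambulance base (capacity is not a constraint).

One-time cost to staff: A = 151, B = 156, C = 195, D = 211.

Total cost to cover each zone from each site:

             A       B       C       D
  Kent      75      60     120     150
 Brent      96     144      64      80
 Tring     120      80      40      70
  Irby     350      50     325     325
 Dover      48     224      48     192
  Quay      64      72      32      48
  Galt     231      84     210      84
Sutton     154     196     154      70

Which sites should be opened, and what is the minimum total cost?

Open B and C; minimum total cost 883.

For any fixed open set, each zone goes to its cheapest open site; total = fixed + service.
{B, C}: Kent→B 60, Brent→C 64, Tring→C 40, Irby→B 50, Dover→C 48, Quay→C 32, Galt→B 84, Sutton→C 154. Service 532; fixed 351; total 883.
{A, B}: service 636 + fixed 307 = 943
{B, C, D}: service 448 + fixed 562 = 1010
{A, B, C, D}: service 448 + fixed 713 = 1161
No other subset beats 883.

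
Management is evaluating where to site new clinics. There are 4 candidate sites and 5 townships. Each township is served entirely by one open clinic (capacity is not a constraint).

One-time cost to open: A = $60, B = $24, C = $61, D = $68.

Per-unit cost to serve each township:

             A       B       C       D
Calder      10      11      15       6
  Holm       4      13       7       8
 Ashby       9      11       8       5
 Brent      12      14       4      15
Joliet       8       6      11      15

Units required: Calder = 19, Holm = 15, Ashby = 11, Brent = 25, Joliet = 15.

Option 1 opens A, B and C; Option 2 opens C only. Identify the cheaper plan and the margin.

Option 1 is cheaper by 131.

Option 1: {A, B, C}: Calder→A 10·19=190, Holm→A 4·15=60, Ashby→C 8·11=88, Brent→C 4·25=100, Joliet→B 6·15=90. Service 528; fixed 145; total 673.
Option 2: {C}: Calder→C 15·19=285, Holm→C 7·15=105, Ashby→C 8·11=88, Brent→C 4·25=100, Joliet→C 11·15=165. Service 743; fixed 61; total 804.
Difference: |673 − 804| = 131.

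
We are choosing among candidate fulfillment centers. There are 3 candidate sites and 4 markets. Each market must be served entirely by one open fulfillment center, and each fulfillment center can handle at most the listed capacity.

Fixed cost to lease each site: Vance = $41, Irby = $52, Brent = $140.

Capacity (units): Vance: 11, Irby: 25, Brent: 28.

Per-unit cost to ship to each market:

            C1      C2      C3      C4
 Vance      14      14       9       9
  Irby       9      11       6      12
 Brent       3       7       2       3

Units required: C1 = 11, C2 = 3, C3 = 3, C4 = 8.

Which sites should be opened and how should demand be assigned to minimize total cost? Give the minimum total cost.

Minimum total cost: 224

Open {Brent}: C1→Brent 3·11=33, C2→Brent 7·3=21, C3→Brent 2·3=6, C4→Brent 3·8=24.
Loads: Brent carries 25/28. Service 84; fixed 140; total 224.
Next best feasible plan costs 265.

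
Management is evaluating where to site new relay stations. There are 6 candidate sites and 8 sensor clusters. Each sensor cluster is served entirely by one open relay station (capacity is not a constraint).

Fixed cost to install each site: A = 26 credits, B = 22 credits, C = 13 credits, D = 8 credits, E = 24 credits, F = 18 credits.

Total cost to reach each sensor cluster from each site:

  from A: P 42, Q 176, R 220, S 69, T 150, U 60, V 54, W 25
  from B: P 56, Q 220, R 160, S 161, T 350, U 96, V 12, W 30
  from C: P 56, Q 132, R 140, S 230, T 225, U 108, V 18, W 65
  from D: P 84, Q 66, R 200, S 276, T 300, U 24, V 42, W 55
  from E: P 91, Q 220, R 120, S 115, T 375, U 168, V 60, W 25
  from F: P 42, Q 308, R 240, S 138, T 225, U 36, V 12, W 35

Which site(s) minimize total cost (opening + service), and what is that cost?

For any fixed open set, each sensor cluster goes to its cheapest open site; total = fixed + service.
{A, C, D}: P→A 42, Q→D 66, R→C 140, S→A 69, T→A 150, U→D 24, V→C 18, W→A 25. Service 534; fixed 47; total 581.
{A, D, E, F}: service 508 + fixed 76 = 584
{A, C, D, E}: P→A 42, Q→D 66, R→E 120, S→A 69, T→A 150, U→D 24, V→C 18, W→A 25. Service 514; fixed 71; total 585.
{A, B, C, D, E, F}: P→A 42, Q→D 66, R→E 120, S→A 69, T→A 150, U→D 24, V→B 12, W→A 25. Service 508; fixed 111; total 619.
No other subset beats 581.

Open A, C and D; minimum total cost 581.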